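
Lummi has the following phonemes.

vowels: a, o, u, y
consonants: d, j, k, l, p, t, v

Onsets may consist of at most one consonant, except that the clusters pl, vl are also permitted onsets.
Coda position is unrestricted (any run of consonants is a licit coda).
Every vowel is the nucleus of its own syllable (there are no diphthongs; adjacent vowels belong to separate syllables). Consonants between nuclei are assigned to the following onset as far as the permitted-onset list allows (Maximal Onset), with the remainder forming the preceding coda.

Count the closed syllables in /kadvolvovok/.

The vowels are a, o, o, o — 4 nuclei, so 4 syllables.
V1 /a/ – V2 /o/: /dv/; trying suffixes from longest down, /v/ is the first permitted one, so coda /d/ | onset /v/.
V2 /o/ – V3 /o/: cluster /lv/ — the longest permitted-onset suffix is /v/; onset = /v/, preceding coda = /l/.
V3 /o/ – V4 /o/: just /v/ — single C goes to the following onset.
Result: kad.vol.vo.vok.
Classifying each syllable: /kad/ (closed), /vol/ (closed), /vo/ (open), /vok/ (closed).
Closed syllables: 3.

3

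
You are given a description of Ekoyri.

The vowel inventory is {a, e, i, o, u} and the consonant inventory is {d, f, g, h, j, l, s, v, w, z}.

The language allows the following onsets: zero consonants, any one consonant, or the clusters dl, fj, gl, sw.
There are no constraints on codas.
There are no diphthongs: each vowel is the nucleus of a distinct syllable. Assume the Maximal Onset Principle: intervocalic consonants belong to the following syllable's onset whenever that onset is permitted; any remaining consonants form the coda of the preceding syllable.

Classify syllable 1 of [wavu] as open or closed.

open

Vowels present: a, u; each is a nucleus, giving 2 syllables.
V1 /a/ – V2 /u/: just /v/ — single C goes to the following onset.
Result: wa.vu.
Syllable 1 is /wa/; it ends in its nucleus with no coda, so it is open.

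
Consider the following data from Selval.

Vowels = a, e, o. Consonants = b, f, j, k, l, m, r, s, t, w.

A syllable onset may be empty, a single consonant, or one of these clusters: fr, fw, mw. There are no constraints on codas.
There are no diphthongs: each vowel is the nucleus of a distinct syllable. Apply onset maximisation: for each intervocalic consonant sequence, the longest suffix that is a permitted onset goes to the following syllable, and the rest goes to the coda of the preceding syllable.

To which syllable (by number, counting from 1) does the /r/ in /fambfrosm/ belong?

Nuclei (vowels): a, o → 2 syllables.
Between /a/ (V1) and /o/ (V2): /mbfr/ splits as /mb/ + /fr/ (/fr/ is the longest suffix that is a licit onset).
Putting it together: famb.frosm.
The /r/ is in the onset of syllable 2 (/frosm/).

2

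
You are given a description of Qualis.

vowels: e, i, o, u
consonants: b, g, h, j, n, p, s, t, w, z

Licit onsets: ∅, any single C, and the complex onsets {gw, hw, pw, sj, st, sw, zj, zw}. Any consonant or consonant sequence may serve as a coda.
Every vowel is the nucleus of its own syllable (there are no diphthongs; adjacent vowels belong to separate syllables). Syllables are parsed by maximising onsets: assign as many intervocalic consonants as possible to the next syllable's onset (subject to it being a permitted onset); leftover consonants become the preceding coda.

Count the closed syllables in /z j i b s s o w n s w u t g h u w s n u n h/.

The vowels are i, o, u, u, u — 5 nuclei, so 5 syllables.
σ1/σ2 boundary: /bss/ — longest licit onset from the right is /s/, leaving /bs/ as coda.
σ2/σ3 boundary: cluster /wnsw/ — the longest permitted-onset suffix is /sw/; onset = /sw/, preceding coda = /wn/.
σ3/σ4 boundary: /tgh/ — longest licit onset from the right is /h/, leaving /tg/ as coda.
σ4/σ5 boundary: /wsn/ — longest licit onset from the right is /n/, leaving /ws/ as coda.
So the parse is zjibs.sown.swutg.huws.nunh.
Classifying each syllable: /zjibs/ (closed), /sown/ (closed), /swutg/ (closed), /huws/ (closed), /nunh/ (closed).
Closed syllables: 5.

5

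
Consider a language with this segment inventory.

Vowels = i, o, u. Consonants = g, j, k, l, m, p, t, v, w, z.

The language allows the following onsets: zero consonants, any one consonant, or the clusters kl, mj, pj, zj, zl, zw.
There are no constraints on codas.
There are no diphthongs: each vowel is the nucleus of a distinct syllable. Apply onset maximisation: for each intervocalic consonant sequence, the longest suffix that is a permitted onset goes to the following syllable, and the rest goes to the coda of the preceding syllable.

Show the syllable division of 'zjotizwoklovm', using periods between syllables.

zjo.ti.zwo.klovm

The vowels are o, i, o, o — 4 nuclei, so 4 syllables.
/o…i/ gap (V1→V2): /t/ → onset of the next syllable (single consonants are always licit onsets).
/i…o/ gap (V2→V3): cluster /zw/ — /zw/ is itself a permitted onset, so the whole cluster goes right; preceding coda = ∅.
/o…o/ gap (V3→V4): /kl/ — entire cluster is a permitted onset → onset /kl/, coda ∅.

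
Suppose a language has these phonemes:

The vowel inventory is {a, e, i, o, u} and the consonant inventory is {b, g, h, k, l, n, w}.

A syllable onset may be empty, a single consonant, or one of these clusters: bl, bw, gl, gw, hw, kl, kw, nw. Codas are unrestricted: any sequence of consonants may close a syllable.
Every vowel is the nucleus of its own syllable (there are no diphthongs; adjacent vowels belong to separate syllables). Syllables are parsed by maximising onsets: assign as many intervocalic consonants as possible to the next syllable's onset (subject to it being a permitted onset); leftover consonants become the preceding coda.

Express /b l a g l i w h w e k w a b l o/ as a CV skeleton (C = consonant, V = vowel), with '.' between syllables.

CCV.CCVC.CCV.CCV.CCV

The vowels are a, i, e, a, o — 5 nuclei, so 5 syllables.
σ1/σ2 boundary: /gl/ is a licit onset in full, so it all attaches to the next syllable.
σ2/σ3 boundary: /whw/ — longest licit onset from the right is /hw/, leaving /w/ as coda.
σ3/σ4 boundary: /kw/ is a licit onset in full, so it all attaches to the next syllable.
σ4/σ5 boundary: cluster /bl/ — /bl/ is itself a permitted onset, so the whole cluster goes right; preceding coda = ∅.
Putting it together: bla.gliw.hwe.kwa.blo.
Mapping each syllable to C/V: /bla/ → CCV, /gliw/ → CCVC, /hwe/ → CCV, /kwa/ → CCV, /blo/ → CCV.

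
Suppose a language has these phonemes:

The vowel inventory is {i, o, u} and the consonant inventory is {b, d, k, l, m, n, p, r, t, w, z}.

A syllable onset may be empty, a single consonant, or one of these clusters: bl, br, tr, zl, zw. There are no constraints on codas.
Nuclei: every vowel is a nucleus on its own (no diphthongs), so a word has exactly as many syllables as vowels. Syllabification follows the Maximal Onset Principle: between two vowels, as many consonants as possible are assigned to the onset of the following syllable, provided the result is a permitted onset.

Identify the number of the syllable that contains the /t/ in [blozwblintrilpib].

Vowels present: o, i, i, i; each is a nucleus, giving 4 syllables.
σ1/σ2 boundary: cluster /zwbl/ — the longest permitted-onset suffix is /bl/; onset = /bl/, preceding coda = /zw/.
σ2/σ3 boundary: cluster /ntr/ — the longest permitted-onset suffix is /tr/; onset = /tr/, preceding coda = /n/.
σ3/σ4 boundary: cluster /lp/ — the longest permitted-onset suffix is /p/; onset = /p/, preceding coda = /l/.
Syllabification: blozw.blin.tril.pib.
The /t/ is in the onset of syllable 3 (/tril/).

3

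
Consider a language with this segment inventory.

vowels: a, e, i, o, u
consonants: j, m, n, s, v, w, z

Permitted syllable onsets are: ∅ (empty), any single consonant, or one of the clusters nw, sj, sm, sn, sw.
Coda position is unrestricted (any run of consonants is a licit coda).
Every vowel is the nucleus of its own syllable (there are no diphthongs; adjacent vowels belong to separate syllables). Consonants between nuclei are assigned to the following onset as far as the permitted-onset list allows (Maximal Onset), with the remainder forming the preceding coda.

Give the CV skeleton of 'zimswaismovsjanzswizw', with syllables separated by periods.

Nuclei (vowels): i, a, i, o, a, i → 6 syllables.
/i…a/ gap (V1→V2): /msw/; trying suffixes from longest down, /sw/ is the first permitted one, so coda /m/ | onset /sw/.
/a…i/ gap (V2→V3): no consonants, so the boundary falls immediately after /a/.
/i…o/ gap (V3→V4): /sm/ — entire cluster is a permitted onset → onset /sm/, coda ∅.
/o…a/ gap (V4→V5): /vsj/ splits as /v/ + /sj/ (/sj/ is the longest suffix that is a licit onset).
/a…i/ gap (V5→V6): cluster /nzsw/ — the longest permitted-onset suffix is /sw/; onset = /sw/, preceding coda = /nz/.
So the parse is zim.swa.i.smov.sjanz.swizw.
Mapping each syllable to C/V: /zim/ → CVC, /swa/ → CCV, /i/ → V, /smov/ → CCVC, /sjanz/ → CCVCC, /swizw/ → CCVCC.

CVC.CCV.V.CCVC.CCVCC.CCVCC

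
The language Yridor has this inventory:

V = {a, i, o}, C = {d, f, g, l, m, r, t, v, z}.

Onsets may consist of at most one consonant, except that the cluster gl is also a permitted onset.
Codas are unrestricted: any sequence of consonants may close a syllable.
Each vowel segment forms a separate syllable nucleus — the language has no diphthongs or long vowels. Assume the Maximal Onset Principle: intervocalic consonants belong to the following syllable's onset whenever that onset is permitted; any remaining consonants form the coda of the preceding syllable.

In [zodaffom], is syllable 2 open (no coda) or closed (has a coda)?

The vowels are o, a, o — 3 nuclei, so 3 syllables.
V1 /o/ – V2 /a/: just /d/ — single C goes to the following onset.
V2 /a/ – V3 /o/: /ff/ — longest licit onset from the right is /f/, leaving /f/ as coda.
Result: zo.daf.fom.
Syllable 2 is /daf/ with coda /f/, so it is closed.

closed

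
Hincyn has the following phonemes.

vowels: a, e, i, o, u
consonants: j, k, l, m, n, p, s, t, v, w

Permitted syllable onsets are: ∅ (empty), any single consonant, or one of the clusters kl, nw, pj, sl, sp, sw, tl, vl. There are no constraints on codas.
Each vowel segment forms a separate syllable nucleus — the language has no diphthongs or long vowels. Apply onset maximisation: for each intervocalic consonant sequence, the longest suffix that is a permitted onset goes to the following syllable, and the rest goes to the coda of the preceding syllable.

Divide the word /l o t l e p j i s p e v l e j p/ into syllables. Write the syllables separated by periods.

Nuclei (vowels): o, e, i, e, e → 5 syllables.
σ1/σ2 boundary: /tl/ is a licit onset in full, so it all attaches to the next syllable.
σ2/σ3 boundary: cluster /pj/ — /pj/ is itself a permitted onset, so the whole cluster goes right; preceding coda = ∅.
σ3/σ4 boundary: /sp/ is a licit onset in full, so it all attaches to the next syllable.
σ4/σ5 boundary: cluster /vl/ — /vl/ is itself a permitted onset, so the whole cluster goes right; preceding coda = ∅.

lo.tle.pji.spe.vlejp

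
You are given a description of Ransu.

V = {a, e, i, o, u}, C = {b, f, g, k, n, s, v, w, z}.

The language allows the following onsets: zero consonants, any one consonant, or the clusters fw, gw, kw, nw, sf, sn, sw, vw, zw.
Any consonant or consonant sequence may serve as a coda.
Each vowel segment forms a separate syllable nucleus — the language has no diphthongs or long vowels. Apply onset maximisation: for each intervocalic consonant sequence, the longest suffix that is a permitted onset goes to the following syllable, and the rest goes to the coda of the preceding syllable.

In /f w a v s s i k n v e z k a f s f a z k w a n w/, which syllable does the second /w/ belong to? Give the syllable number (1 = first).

Nuclei (vowels): a, i, e, a, a, a → 6 syllables.
σ1/σ2 boundary: /vss/ splits as /vs/ + /s/ (/s/ is the longest suffix that is a licit onset).
σ2/σ3 boundary: /knv/ splits as /kn/ + /v/ (/v/ is the longest suffix that is a licit onset).
σ3/σ4 boundary: /zk/ splits as /z/ + /k/ (/k/ is the longest suffix that is a licit onset).
σ4/σ5 boundary: /fsf/ splits as /f/ + /sf/ (/sf/ is the longest suffix that is a licit onset).
σ5/σ6 boundary: /zkw/ splits as /z/ + /kw/ (/kw/ is the longest suffix that is a licit onset).
So the parse is fwavs.sikn.vez.kaf.sfaz.kwanw.
The second /w/ is in the onset of syllable 6 (/kwanw/).

6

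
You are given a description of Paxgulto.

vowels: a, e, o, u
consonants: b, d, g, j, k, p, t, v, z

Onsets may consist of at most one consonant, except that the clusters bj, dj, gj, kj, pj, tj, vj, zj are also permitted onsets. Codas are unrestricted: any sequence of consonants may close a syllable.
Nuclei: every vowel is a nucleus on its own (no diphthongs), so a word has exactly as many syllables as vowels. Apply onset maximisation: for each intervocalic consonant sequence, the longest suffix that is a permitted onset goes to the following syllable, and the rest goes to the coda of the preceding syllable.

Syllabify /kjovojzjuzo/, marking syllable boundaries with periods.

kjo.voj.zju.zo

Vowels present: o, o, u, o; each is a nucleus, giving 4 syllables.
Between /o/ (V1) and /o/ (V2): /v/ → onset of the next syllable (single consonants are always licit onsets).
Between /o/ (V2) and /u/ (V3): /jzj/; trying suffixes from longest down, /zj/ is the first permitted one, so coda /j/ | onset /zj/.
Between /u/ (V3) and /o/ (V4): /z/ → onset of the next syllable (single consonants are always licit onsets).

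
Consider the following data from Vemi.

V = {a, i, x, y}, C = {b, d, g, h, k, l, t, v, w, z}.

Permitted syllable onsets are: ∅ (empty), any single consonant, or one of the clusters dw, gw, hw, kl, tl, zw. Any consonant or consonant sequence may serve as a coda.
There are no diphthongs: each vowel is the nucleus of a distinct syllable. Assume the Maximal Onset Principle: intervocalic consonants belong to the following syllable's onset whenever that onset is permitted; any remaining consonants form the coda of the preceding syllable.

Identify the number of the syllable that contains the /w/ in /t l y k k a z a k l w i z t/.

The vowels are y, a, a, i — 4 nuclei, so 4 syllables.
V1 /y/ – V2 /a/: /kk/; trying suffixes from longest down, /k/ is the first permitted one, so coda /k/ | onset /k/.
V2 /a/ – V3 /a/: just /z/ — single C goes to the following onset.
V3 /a/ – V4 /i/: /klw/ splits as /kl/ + /w/ (/w/ is the longest suffix that is a licit onset).
So the parse is tlyk.ka.zakl.wizt.
The /w/ is in the onset of syllable 4 (/wizt/).

4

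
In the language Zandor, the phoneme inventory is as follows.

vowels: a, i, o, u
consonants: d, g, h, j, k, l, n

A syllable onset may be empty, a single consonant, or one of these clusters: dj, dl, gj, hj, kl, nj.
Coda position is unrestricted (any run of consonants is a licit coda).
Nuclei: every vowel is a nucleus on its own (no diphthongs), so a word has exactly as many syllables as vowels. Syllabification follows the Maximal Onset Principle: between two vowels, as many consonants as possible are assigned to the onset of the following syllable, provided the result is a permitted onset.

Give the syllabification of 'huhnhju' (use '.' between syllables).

huhn.hju

Vowels present: u, u; each is a nucleus, giving 2 syllables.
/u…u/ gap (V1→V2): /hnhj/; trying suffixes from longest down, /hj/ is the first permitted one, so coda /hn/ | onset /hj/.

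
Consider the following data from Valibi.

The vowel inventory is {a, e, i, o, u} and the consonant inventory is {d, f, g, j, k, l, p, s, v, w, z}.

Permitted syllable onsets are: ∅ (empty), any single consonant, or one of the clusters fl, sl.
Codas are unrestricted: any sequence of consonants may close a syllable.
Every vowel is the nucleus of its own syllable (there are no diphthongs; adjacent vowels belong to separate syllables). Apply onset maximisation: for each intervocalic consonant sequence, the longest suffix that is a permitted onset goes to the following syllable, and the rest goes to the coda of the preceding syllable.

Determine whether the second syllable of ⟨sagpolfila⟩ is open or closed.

Vowels present: a, o, i, a; each is a nucleus, giving 4 syllables.
Between /a/ (V1) and /o/ (V2): /gp/ splits as /g/ + /p/ (/p/ is the longest suffix that is a licit onset).
Between /o/ (V2) and /i/ (V3): cluster /lf/ — the longest permitted-onset suffix is /f/; onset = /f/, preceding coda = /l/.
Between /i/ (V3) and /a/ (V4): /l/ is a single consonant, so it becomes the next onset.
Syllabification: sag.pol.fi.la.
Syllable 2 is /pol/ with coda /l/, so it is closed.

closed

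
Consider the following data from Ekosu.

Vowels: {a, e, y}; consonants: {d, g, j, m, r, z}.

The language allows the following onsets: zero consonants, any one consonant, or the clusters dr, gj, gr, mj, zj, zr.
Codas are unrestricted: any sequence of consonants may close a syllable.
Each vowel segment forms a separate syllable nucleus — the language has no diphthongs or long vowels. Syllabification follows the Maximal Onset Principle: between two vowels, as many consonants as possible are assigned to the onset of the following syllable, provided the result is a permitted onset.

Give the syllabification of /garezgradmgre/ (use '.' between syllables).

ga.rez.gradm.gre

Nuclei (vowels): a, e, a, e → 4 syllables.
V1 /a/ – V2 /e/: /r/ → onset of the next syllable (single consonants are always licit onsets).
V2 /e/ – V3 /a/: cluster /zgr/ — the longest permitted-onset suffix is /gr/; onset = /gr/, preceding coda = /z/.
V3 /a/ – V4 /e/: /dmgr/; trying suffixes from longest down, /gr/ is the first permitted one, so coda /dm/ | onset /gr/.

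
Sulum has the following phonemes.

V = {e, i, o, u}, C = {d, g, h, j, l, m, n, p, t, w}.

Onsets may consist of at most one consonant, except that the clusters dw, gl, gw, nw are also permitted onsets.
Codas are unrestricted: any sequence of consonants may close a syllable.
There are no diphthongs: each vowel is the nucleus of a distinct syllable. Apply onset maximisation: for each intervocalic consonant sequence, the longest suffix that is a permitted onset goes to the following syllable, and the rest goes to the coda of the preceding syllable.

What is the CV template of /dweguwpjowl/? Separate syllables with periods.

CCV.CVCC.CVCC

The vowels are e, u, o — 3 nuclei, so 3 syllables.
V1 /e/ – V2 /u/: /g/ is a single consonant, so it becomes the next onset.
V2 /u/ – V3 /o/: /wpj/ — longest licit onset from the right is /j/, leaving /wp/ as coda.
Putting it together: dwe.guwp.jowl.
Mapping each syllable to C/V: /dwe/ → CCV, /guwp/ → CVCC, /jowl/ → CVCC.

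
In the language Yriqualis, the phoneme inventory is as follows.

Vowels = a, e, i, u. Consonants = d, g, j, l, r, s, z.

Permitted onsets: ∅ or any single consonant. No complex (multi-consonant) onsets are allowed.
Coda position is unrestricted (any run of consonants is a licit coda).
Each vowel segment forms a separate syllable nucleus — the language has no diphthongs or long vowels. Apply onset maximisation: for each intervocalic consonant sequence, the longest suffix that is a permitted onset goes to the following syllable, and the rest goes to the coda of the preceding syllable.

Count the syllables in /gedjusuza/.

4

Vowels present: e, u, u, a; each is a nucleus, giving 4 syllables.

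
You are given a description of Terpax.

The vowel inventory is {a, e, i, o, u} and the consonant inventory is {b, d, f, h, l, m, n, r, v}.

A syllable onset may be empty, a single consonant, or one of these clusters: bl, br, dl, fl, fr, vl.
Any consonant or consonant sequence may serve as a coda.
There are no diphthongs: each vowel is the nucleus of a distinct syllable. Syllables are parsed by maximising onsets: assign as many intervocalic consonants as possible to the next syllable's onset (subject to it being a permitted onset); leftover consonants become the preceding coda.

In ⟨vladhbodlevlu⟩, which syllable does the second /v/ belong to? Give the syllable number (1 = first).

The vowels are a, o, e, u — 4 nuclei, so 4 syllables.
σ1/σ2 boundary: cluster /dhb/ — the longest permitted-onset suffix is /b/; onset = /b/, preceding coda = /dh/.
σ2/σ3 boundary: /dl/ — entire cluster is a permitted onset → onset /dl/, coda ∅.
σ3/σ4 boundary: /vl/ — entire cluster is a permitted onset → onset /vl/, coda ∅.
So the parse is vladh.bo.dle.vlu.
The second /v/ is in the onset of syllable 4 (/vlu/).

4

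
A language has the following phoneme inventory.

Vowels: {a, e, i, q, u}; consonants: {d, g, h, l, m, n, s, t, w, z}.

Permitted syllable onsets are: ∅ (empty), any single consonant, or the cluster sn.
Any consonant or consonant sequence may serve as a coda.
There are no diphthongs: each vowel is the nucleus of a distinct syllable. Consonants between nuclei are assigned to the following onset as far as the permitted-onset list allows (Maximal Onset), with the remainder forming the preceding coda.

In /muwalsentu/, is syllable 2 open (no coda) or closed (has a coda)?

Vowels present: u, a, e, u; each is a nucleus, giving 4 syllables.
V1 /u/ – V2 /a/: /w/ → onset of the next syllable (single consonants are always licit onsets).
V2 /a/ – V3 /e/: /ls/; trying suffixes from longest down, /s/ is the first permitted one, so coda /l/ | onset /s/.
V3 /e/ – V4 /u/: /nt/; trying suffixes from longest down, /t/ is the first permitted one, so coda /n/ | onset /t/.
Syllabification: mu.wal.sen.tu.
Syllable 2 is /wal/ with coda /l/, so it is closed.

closed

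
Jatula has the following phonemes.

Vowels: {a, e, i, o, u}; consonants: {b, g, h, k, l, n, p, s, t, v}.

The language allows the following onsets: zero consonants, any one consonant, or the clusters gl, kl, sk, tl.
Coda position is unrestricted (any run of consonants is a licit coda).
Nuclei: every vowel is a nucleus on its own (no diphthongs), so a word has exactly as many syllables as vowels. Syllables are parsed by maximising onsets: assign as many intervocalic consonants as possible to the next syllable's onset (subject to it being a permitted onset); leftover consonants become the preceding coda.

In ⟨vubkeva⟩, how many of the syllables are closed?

Nuclei (vowels): u, e, a → 3 syllables.
V1 /u/ – V2 /e/: cluster /bk/ — the longest permitted-onset suffix is /k/; onset = /k/, preceding coda = /b/.
V2 /e/ – V3 /a/: /v/ → onset of the next syllable (single consonants are always licit onsets).
Result: vub.ke.va.
Classifying each syllable: /vub/ (closed), /ke/ (open), /va/ (open).
Closed syllables: 1.

1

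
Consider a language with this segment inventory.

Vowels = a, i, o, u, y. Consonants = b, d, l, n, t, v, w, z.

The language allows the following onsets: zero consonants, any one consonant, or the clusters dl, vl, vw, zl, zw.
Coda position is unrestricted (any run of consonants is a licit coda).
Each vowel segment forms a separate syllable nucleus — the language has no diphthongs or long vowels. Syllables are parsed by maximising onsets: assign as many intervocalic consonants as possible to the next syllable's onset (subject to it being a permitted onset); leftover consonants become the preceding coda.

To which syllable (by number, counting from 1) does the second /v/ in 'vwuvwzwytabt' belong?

1

Nuclei (vowels): u, y, a → 3 syllables.
σ1/σ2 boundary: /vwzw/ splits as /vw/ + /zw/ (/zw/ is the longest suffix that is a licit onset).
σ2/σ3 boundary: just /t/ — single C goes to the following onset.
Putting it together: vwuvw.zwy.tabt.
The second /v/ is in the coda of syllable 1 (/vwuvw/).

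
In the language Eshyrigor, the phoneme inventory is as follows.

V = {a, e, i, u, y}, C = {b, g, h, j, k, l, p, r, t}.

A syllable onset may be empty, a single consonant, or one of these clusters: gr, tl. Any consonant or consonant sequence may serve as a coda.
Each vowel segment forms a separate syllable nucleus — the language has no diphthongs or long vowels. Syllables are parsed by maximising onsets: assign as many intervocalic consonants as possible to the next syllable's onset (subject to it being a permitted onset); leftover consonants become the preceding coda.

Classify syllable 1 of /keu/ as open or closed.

open

Vowels present: e, u; each is a nucleus, giving 2 syllables.
Between /e/ (V1) and /u/ (V2): no consonants, so the boundary falls immediately after /e/.
Syllabification: ke.u.
Syllable 1 is /ke/; it ends in its nucleus with no coda, so it is open.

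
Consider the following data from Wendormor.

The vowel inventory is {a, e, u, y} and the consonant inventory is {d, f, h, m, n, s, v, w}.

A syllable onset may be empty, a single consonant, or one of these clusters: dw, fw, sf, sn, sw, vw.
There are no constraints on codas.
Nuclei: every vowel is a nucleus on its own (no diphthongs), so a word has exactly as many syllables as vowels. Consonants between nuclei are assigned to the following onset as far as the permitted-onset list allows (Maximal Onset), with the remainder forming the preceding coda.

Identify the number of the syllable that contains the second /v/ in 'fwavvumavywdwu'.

2

The vowels are a, u, a, y, u — 5 nuclei, so 5 syllables.
V1 /a/ – V2 /u/: /vv/; trying suffixes from longest down, /v/ is the first permitted one, so coda /v/ | onset /v/.
V2 /u/ – V3 /a/: just /m/ — single C goes to the following onset.
V3 /a/ – V4 /y/: /v/ → onset of the next syllable (single consonants are always licit onsets).
V4 /y/ – V5 /u/: /wdw/; trying suffixes from longest down, /dw/ is the first permitted one, so coda /w/ | onset /dw/.
Syllabification: fwav.vu.ma.vyw.dwu.
The second /v/ is in the onset of syllable 2 (/vu/).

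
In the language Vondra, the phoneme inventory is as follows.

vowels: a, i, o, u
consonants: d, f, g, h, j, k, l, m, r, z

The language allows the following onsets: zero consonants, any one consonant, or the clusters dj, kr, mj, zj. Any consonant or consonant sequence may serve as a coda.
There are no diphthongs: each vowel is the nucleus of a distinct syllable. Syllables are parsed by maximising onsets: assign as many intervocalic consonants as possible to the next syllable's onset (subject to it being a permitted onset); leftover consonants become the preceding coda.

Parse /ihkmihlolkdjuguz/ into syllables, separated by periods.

Nuclei (vowels): i, i, o, u, u → 5 syllables.
Between /i/ (V1) and /i/ (V2): /hkm/ splits as /hk/ + /m/ (/m/ is the longest suffix that is a licit onset).
Between /i/ (V2) and /o/ (V3): /hl/; trying suffixes from longest down, /l/ is the first permitted one, so coda /h/ | onset /l/.
Between /o/ (V3) and /u/ (V4): /lkdj/; trying suffixes from longest down, /dj/ is the first permitted one, so coda /lk/ | onset /dj/.
Between /u/ (V4) and /u/ (V5): /g/ is a single consonant, so it becomes the next onset.

ihk.mih.lolk.dju.guz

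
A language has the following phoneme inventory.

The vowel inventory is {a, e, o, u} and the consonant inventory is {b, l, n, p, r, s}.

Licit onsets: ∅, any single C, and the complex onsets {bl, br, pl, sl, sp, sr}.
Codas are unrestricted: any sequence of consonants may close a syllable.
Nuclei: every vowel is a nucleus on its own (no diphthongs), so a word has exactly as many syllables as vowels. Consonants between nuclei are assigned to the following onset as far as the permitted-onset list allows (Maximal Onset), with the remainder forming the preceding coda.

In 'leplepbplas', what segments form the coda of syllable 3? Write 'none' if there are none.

Nuclei (vowels): e, e, a → 3 syllables.
Between /e/ (V1) and /e/ (V2): cluster /pl/ — /pl/ is itself a permitted onset, so the whole cluster goes right; preceding coda = ∅.
Between /e/ (V2) and /a/ (V3): /pbpl/ splits as /pb/ + /pl/ (/pl/ is the longest suffix that is a licit onset).
Syllabification: le.plepb.plas.
Syllable 3 is /plas/: onset /pl/, nucleus /a/, coda /s/.

s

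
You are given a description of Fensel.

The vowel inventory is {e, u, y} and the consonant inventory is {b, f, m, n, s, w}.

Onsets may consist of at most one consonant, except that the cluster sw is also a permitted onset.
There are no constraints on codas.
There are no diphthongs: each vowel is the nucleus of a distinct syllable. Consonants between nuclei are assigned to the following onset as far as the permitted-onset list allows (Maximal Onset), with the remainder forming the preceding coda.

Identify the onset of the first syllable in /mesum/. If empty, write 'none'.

Vowels present: e, u; each is a nucleus, giving 2 syllables.
σ1/σ2 boundary: just /s/ — single C goes to the following onset.
So the parse is me.sum.
Syllable 1 is /me/: onset /m/, nucleus /e/, coda ∅.

m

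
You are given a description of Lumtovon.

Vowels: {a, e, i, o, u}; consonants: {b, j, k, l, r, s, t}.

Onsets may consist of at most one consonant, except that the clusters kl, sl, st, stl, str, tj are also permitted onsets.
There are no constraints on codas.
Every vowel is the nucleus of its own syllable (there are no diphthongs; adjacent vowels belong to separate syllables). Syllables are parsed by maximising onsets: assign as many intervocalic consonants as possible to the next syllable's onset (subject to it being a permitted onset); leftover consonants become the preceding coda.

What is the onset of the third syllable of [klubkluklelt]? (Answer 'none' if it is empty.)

The vowels are u, u, e — 3 nuclei, so 3 syllables.
V1 /u/ – V2 /u/: /bkl/ — longest licit onset from the right is /kl/, leaving /b/ as coda.
V2 /u/ – V3 /e/: cluster /kl/ — /kl/ is itself a permitted onset, so the whole cluster goes right; preceding coda = ∅.
Syllabification: klub.klu.klelt.
Syllable 3 is /klelt/: onset /kl/, nucleus /e/, coda /lt/.

kl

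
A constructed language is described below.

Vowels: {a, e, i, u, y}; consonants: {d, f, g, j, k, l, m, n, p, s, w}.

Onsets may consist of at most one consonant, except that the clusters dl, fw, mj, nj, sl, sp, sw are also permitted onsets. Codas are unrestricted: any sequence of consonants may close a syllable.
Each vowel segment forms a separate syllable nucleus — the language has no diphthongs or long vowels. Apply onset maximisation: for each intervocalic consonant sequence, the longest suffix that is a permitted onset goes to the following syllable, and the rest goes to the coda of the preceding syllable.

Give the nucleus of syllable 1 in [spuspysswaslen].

u

Nuclei (vowels): u, y, a, e → 4 syllables.
The first nucleus (vowel 1 from the left) is /u/.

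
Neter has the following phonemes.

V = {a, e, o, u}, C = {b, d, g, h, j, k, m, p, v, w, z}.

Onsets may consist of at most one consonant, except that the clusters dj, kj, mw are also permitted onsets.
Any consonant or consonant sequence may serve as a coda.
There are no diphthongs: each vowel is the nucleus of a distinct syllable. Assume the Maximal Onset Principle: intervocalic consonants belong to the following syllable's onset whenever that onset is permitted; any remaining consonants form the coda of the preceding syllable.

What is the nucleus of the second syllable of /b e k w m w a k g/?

a

Nuclei (vowels): e, a → 2 syllables.
The second nucleus (vowel 2 from the left) is /a/.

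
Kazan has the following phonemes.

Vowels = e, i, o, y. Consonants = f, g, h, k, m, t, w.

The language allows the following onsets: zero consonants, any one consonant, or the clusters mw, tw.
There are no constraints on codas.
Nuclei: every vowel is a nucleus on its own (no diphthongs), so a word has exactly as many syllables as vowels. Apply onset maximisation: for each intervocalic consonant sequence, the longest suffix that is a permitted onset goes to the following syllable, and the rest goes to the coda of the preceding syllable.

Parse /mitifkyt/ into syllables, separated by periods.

mi.tif.kyt

Vowels present: i, i, y; each is a nucleus, giving 3 syllables.
/i…i/ gap (V1→V2): /t/ is a single consonant, so it becomes the next onset.
/i…y/ gap (V2→V3): /fk/; trying suffixes from longest down, /k/ is the first permitted one, so coda /f/ | onset /k/.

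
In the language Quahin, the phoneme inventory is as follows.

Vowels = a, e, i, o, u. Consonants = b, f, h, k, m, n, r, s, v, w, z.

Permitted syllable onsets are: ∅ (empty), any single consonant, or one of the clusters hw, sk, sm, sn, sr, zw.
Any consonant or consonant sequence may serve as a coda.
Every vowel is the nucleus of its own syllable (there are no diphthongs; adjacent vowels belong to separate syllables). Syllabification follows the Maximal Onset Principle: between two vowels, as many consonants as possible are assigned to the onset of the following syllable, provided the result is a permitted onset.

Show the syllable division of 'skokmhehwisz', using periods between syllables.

skokm.he.hwisz

The vowels are o, e, i — 3 nuclei, so 3 syllables.
σ1/σ2 boundary: /kmh/ splits as /km/ + /h/ (/h/ is the longest suffix that is a licit onset).
σ2/σ3 boundary: /hw/ is a licit onset in full, so it all attaches to the next syllable.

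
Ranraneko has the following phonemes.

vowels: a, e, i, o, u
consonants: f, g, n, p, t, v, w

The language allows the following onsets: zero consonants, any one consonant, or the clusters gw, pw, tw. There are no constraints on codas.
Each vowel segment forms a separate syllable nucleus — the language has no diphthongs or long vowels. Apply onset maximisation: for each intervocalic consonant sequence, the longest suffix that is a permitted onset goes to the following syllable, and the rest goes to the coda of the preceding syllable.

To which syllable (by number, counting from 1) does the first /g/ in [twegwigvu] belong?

The vowels are e, i, u — 3 nuclei, so 3 syllables.
σ1/σ2 boundary: /gw/ is a licit onset in full, so it all attaches to the next syllable.
σ2/σ3 boundary: /gv/ splits as /g/ + /v/ (/v/ is the longest suffix that is a licit onset).
So the parse is twe.gwig.vu.
The first /g/ is in the onset of syllable 2 (/gwig/).

2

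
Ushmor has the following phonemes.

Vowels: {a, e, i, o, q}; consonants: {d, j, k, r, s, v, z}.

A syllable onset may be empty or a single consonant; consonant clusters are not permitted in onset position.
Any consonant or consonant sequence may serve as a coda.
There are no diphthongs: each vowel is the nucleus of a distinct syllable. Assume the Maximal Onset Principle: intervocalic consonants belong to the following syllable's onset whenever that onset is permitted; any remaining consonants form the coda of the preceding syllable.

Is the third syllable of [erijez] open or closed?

closed

Nuclei (vowels): e, i, e → 3 syllables.
/e…i/ gap (V1→V2): /r/ → onset of the next syllable (single consonants are always licit onsets).
/i…e/ gap (V2→V3): just /j/ — single C goes to the following onset.
So the parse is e.ri.jez.
Syllable 3 is /jez/ with coda /z/, so it is closed.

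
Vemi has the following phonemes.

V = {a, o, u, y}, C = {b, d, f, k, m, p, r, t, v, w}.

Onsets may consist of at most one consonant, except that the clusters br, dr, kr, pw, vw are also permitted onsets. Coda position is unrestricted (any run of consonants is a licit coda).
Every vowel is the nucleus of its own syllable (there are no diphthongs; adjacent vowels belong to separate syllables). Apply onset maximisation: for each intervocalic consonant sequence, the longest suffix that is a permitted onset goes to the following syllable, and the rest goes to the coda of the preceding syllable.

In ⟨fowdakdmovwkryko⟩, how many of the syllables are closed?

Vowels present: o, a, o, y, o; each is a nucleus, giving 5 syllables.
V1 /o/ – V2 /a/: cluster /wd/ — the longest permitted-onset suffix is /d/; onset = /d/, preceding coda = /w/.
V2 /a/ – V3 /o/: cluster /kdm/ — the longest permitted-onset suffix is /m/; onset = /m/, preceding coda = /kd/.
V3 /o/ – V4 /y/: cluster /vwkr/ — the longest permitted-onset suffix is /kr/; onset = /kr/, preceding coda = /vw/.
V4 /y/ – V5 /o/: /k/ is a single consonant, so it becomes the next onset.
So the parse is fow.dakd.movw.kry.ko.
Classifying each syllable: /fow/ (closed), /dakd/ (closed), /movw/ (closed), /kry/ (open), /ko/ (open).
Closed syllables: 3.

3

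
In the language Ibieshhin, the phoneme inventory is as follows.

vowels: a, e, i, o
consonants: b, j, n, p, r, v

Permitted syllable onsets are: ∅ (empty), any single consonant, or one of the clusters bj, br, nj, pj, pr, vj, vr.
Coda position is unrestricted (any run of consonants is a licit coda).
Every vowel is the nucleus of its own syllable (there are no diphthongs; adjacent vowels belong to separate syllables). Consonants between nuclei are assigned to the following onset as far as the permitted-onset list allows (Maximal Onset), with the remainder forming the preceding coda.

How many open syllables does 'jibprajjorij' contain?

1

Nuclei (vowels): i, a, o, i → 4 syllables.
/i…a/ gap (V1→V2): cluster /bpr/ — the longest permitted-onset suffix is /pr/; onset = /pr/, preceding coda = /b/.
/a…o/ gap (V2→V3): /jj/ splits as /j/ + /j/ (/j/ is the longest suffix that is a licit onset).
/o…i/ gap (V3→V4): /r/ → onset of the next syllable (single consonants are always licit onsets).
So the parse is jib.praj.jo.rij.
Classifying each syllable: /jib/ (closed), /praj/ (closed), /jo/ (open), /rij/ (closed).
Open syllables: 1.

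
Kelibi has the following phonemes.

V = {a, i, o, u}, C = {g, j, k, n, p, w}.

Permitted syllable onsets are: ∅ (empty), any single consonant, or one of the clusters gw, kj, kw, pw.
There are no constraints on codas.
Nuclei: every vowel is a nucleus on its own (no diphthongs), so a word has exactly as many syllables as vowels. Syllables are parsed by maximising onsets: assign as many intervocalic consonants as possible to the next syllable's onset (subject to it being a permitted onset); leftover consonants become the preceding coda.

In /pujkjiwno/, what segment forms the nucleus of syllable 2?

Vowels present: u, i, o; each is a nucleus, giving 3 syllables.
The second nucleus (vowel 2 from the left) is /i/.

i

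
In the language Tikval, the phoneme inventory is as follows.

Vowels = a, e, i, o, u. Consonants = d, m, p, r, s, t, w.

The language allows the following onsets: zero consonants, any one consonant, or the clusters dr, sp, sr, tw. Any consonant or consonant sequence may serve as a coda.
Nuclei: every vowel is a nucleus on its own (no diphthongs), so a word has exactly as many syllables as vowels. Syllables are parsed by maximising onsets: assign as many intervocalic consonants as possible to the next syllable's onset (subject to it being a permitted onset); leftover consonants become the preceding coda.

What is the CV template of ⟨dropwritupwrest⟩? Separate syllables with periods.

The vowels are o, i, u, e — 4 nuclei, so 4 syllables.
σ1/σ2 boundary: /pwr/ splits as /pw/ + /r/ (/r/ is the longest suffix that is a licit onset).
σ2/σ3 boundary: just /t/ — single C goes to the following onset.
σ3/σ4 boundary: /pwr/ — longest licit onset from the right is /r/, leaving /pw/ as coda.
So the parse is dropw.ri.tupw.rest.
Mapping each syllable to C/V: /dropw/ → CCVCC, /ri/ → CV, /tupw/ → CVCC, /rest/ → CVCC.

CCVCC.CV.CVCC.CVCC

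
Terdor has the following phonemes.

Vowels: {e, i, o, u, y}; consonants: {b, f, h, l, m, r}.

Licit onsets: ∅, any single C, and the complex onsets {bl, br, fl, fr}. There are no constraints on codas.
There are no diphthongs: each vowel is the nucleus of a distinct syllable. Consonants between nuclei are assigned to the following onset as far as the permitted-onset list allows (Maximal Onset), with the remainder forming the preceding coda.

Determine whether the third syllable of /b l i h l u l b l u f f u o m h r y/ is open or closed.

closed

Nuclei (vowels): i, u, u, u, o, y → 6 syllables.
Between /i/ (V1) and /u/ (V2): /hl/ splits as /h/ + /l/ (/l/ is the longest suffix that is a licit onset).
Between /u/ (V2) and /u/ (V3): /lbl/; trying suffixes from longest down, /bl/ is the first permitted one, so coda /l/ | onset /bl/.
Between /u/ (V3) and /u/ (V4): /ff/; trying suffixes from longest down, /f/ is the first permitted one, so coda /f/ | onset /f/.
Between /u/ (V4) and /o/ (V5): nothing intervenes; syllable break is V.V.
Between /o/ (V5) and /y/ (V6): /mhr/ — longest licit onset from the right is /r/, leaving /mh/ as coda.
Putting it together: blih.lul.bluf.fu.omh.ry.
Syllable 3 is /bluf/ with coda /f/, so it is closed.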